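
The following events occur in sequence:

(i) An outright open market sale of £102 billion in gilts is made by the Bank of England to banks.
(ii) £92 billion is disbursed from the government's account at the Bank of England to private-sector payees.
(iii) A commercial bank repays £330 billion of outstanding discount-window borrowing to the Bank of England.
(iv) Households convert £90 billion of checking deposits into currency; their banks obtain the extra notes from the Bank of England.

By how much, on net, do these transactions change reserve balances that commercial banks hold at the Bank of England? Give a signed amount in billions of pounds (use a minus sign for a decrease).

-£430 billion

OMO sale (to banks) £102 billion: the buying banks pay out of their reserve balances → −£102B.
Government spending £92 billion: government payments flow into bank reserve accounts → +£92B.
Discount-window repayment £330 billion: repayment is debited from reserves → −£330B.
Currency withdrawal £90 billion: banks swap reserves for currency → −£90B.
Net: −102 + 92 − 330 − 90 = -£430 billion.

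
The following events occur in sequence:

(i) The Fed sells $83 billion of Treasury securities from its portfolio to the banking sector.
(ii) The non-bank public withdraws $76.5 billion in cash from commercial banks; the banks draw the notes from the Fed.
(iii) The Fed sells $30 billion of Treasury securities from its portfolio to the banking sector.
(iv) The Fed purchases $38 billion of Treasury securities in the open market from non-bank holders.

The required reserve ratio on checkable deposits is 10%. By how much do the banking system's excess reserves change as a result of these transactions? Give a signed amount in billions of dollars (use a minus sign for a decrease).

-$147.65 billion

OMO sale (to banks) $83 billion: reserves −$83B, deposits 0.
Currency withdrawal $76.5 billion: reserves −$76.5B, deposits −$76.5B.
OMO sale (to banks) $30 billion: reserves −$30B, deposits 0.
Asset purchase (from non-banks) $38 billion: reserves +$38B, deposits +$38B.
Totals: Δreserves = −$151.5B, Δdeposits = −$38.5B.
Δrequired reserves = 10% × −$38.5B = −$3.85B.
Δexcess reserves = Δreserves − Δrequired = −$151.5B − (−$3.85B) = -$147.65 billion.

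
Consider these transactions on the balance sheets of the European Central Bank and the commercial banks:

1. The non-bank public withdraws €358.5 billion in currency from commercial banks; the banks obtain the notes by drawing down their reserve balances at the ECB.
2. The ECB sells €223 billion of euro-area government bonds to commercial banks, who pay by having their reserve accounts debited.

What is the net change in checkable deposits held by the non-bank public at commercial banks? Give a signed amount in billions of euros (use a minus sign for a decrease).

-€358.5 billion

ECB balance sheet:
  Assets:      Securities −€223B
  Liabilities: Bank reserves −€581.5B, Currency in circulation +€358.5B
Commercial banking system:
  Assets:      Reserves at CB −€581.5B, Securities +€223B
  Liabilities: Checkable deposits −€358.5B
So the change in checkable deposits held by the non-bank public at commercial banks is -€358.5 billion.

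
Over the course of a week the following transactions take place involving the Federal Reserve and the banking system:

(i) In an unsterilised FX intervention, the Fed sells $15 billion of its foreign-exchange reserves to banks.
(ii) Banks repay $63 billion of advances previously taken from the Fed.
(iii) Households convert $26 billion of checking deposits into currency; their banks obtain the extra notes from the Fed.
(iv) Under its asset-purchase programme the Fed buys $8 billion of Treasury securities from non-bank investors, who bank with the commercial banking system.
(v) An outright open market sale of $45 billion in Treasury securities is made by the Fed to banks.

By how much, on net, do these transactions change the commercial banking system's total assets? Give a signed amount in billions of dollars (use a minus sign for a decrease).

Fed balance sheet:
  Assets:      Securities −$37B, Loans to banks −$63B, Foreign assets −$15B
  Liabilities: Bank reserves −$141B, Currency in circulation +$26B
Commercial banking system:
  Assets:      Reserves at CB −$141B, Securities +$45B, Foreign assets +$15B
  Liabilities: Checkable deposits −$18B, Borrowings from CB −$63B
Change in total bank assets = -$81 billion.

-$81 billion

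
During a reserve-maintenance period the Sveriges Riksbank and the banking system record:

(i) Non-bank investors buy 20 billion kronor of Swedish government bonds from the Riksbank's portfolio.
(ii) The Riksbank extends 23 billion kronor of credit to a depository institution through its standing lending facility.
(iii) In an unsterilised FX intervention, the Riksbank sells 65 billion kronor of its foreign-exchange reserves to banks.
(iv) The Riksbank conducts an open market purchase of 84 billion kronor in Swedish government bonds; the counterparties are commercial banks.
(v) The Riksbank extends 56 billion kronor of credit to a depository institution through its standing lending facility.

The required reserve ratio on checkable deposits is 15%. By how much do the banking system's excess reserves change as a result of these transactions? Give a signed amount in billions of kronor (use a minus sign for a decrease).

+81 billion

Asset sale (to non-banks) 20 billion kronor: reserves −20B, deposits −20B.
Discount-window loan 23 billion kronor: reserves +23B, deposits 0.
FX sale 65 billion kronor: reserves −65B, deposits 0.
OMO purchase (from banks) 84 billion kronor: reserves +84B, deposits 0.
Discount-window loan 56 billion kronor: reserves +56B, deposits 0.
Totals: Δreserves = +78B, Δdeposits = −20B.
Δrequired reserves = 15% × −20B = −3B.
Δexcess reserves = Δreserves − Δrequired = +78B − (−3B) = +81 billion.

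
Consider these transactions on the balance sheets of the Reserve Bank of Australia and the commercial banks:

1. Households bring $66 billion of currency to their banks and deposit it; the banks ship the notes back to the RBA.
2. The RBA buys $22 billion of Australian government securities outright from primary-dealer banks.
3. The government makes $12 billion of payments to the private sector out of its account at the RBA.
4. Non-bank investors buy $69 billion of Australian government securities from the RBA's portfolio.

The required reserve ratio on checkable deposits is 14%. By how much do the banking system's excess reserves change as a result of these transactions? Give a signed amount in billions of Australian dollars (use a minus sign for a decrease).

Currency deposit $66 billion: reserves +$66B, deposits +$66B.
OMO purchase (from banks) $22 billion: reserves +$22B, deposits 0.
Government spending $12 billion: reserves +$12B, deposits +$12B.
Asset sale (to non-banks) $69 billion: reserves −$69B, deposits −$69B.
Totals: Δreserves = +$31B, Δdeposits = +$9B.
Δrequired reserves = 14% × +$9B = +$1.26B.
Δexcess reserves = Δreserves − Δrequired = +$31B − (+$1.26B) = +$29.74 billion.

+$29.74 billion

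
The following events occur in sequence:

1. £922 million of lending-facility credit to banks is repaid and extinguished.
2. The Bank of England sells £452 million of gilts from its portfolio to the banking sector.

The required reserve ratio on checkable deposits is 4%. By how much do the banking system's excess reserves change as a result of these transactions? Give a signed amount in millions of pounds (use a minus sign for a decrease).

Discount-window repayment £922 million: reserves −£922M, deposits 0.
OMO sale (to banks) £452 million: reserves −£452M, deposits 0.
Totals: Δreserves = −£1374M, Δdeposits = 0.
Δrequired reserves = 4% × 0 = 0.
Δexcess reserves = Δreserves − Δrequired = −£1374M − (0) = -£1374 million.

-£1374 million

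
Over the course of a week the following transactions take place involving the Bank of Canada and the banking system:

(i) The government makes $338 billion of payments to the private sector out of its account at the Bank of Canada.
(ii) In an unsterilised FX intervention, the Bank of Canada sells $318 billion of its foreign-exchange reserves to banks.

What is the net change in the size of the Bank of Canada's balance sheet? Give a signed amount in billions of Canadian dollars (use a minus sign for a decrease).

Bank of Canada balance sheet:
  Assets:      Foreign assets −$318B
  Liabilities: Bank reserves +$20B, Government deposits −$338B
Change in total Bank of Canada assets = -$318 billion.

-$318 billion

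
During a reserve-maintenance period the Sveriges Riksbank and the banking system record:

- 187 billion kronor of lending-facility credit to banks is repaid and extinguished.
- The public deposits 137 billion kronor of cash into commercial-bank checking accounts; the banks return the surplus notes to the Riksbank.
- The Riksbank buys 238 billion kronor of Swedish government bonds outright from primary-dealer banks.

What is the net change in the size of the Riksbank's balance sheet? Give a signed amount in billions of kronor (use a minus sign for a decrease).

+51 billion

Riksbank balance sheet:
  Assets:      Securities +238B, Loans to banks −187B
  Liabilities: Bank reserves +188B, Currency in circulation −137B
Change in total Riksbank assets = +51 billion.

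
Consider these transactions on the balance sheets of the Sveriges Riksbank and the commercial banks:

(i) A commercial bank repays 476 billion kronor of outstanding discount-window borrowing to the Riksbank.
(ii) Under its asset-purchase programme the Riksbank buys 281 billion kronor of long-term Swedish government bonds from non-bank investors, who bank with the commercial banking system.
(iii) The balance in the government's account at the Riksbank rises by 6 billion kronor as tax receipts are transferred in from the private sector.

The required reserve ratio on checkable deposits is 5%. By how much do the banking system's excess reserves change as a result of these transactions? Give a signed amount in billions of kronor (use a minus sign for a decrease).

-214.75 billion

Discount-window repayment 476 billion kronor: reserves −476B, deposits 0.
Asset purchase (from non-banks) 281 billion kronor: reserves +281B, deposits +281B.
Government account inflow 6 billion kronor: reserves −6B, deposits −6B.
Totals: Δreserves = −201B, Δdeposits = +275B.
Δrequired reserves = 5% × +275B = +13.75B.
Δexcess reserves = Δreserves − Δrequired = −201B − (+13.75B) = -214.75 billion.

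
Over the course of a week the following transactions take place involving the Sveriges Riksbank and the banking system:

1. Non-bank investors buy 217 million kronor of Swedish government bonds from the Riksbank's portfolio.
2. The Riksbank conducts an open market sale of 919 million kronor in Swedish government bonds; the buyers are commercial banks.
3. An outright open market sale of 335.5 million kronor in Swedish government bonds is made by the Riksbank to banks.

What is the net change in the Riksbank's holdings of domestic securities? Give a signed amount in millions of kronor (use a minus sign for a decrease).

Riksbank balance sheet:
  Assets:      Securities −1471.5M
  Liabilities: Bank reserves −1471.5M
So the change in the Riksbank's holdings of domestic securities is -1471.5 million.

-1471.5 million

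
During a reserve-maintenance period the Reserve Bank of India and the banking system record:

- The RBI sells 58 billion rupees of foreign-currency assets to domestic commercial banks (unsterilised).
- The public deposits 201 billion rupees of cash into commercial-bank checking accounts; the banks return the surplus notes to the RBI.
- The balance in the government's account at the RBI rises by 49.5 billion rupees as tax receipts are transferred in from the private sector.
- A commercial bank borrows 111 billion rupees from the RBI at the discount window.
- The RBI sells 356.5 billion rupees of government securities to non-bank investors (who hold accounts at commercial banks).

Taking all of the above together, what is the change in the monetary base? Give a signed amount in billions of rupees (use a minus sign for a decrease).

-353 billion

RBI balance sheet:
  Assets:      Securities −356.5B, Loans to banks +111B, Foreign assets −58B
  Liabilities: Bank reserves −152B, Currency in circulation −201B, Government deposits +49.5B
Commercial banking system:
  Assets:      Reserves at CB −152B, Foreign assets +58B
  Liabilities: Checkable deposits −205B, Borrowings from CB +111B
Monetary base = currency + reserves: −201B + (−152B) = -353 billion.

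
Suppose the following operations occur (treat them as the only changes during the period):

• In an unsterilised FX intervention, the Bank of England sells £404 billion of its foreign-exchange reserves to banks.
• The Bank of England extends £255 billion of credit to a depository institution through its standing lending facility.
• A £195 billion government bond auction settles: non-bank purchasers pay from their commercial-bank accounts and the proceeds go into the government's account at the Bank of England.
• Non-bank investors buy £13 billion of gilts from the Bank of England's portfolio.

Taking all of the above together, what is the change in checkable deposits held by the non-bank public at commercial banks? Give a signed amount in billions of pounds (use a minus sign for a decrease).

-£208 billion

FX sale £404 billion: the counterparty is a bank, so public deposits are unchanged → 0.
Discount-window loan £255 billion: the counterparty is a bank, so public deposits are unchanged → 0.
Government account inflow £195 billion: non-bank counterparties' bank balances fall → −£195B.
Asset sale (to non-banks) £13 billion: non-bank counterparties' bank balances fall → −£13B.
Net: 0 + 0 − 195 − 13 = -£208 billion.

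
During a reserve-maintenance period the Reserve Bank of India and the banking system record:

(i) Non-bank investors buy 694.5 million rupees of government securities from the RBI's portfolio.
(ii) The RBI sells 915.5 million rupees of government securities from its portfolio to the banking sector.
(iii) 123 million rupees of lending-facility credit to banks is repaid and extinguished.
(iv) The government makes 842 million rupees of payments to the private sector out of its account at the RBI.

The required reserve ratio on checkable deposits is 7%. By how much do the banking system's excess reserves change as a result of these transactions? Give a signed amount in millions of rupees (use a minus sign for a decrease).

Asset sale (to non-banks) 694.5 million rupees: reserves −694.5M, deposits −694.5M.
OMO sale (to banks) 915.5 million rupees: reserves −915.5M, deposits 0.
Discount-window repayment 123 million rupees: reserves −123M, deposits 0.
Government spending 842 million rupees: reserves +842M, deposits +842M.
Totals: Δreserves = −891M, Δdeposits = +147.5M.
Δrequired reserves = 7% × +147.5M = +10.325M.
Δexcess reserves = Δreserves − Δrequired = −891M − (+10.325M) = -901.325 million.

-901.325 million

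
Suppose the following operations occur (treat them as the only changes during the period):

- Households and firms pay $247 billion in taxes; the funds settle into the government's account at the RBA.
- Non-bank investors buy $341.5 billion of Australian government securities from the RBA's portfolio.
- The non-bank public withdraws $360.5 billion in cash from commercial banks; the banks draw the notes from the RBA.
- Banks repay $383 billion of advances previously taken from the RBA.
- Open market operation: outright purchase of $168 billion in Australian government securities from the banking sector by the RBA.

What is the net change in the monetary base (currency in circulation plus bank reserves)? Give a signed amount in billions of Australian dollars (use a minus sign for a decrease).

Government account inflow $247 billion: reserves shift to a non-base liability → −$247B.
Asset sale (to non-banks) $341.5 billion: RBA balance sheet contracts → −$341.5B.
Currency withdrawal $360.5 billion: just a shift between currency and reserves — both are base money → 0.
Discount-window repayment $383 billion: RBA balance sheet contracts → −$383B.
OMO purchase (from banks) $168 billion: RBA balance sheet expands → +$168B.
Net: −247 − 341.5 + 0 − 383 + 168 = -$803.5 billion.

-$803.5 billion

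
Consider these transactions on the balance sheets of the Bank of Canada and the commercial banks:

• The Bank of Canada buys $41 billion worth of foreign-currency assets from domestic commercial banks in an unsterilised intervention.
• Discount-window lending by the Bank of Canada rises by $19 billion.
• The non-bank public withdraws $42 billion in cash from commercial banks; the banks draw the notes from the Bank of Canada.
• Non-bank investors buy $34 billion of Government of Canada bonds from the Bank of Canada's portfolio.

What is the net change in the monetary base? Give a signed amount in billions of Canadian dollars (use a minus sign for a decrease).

FX purchase $41 billion: Bank of Canada balance sheet expands → +$41B.
Discount-window loan $19 billion: Bank of Canada balance sheet expands → +$19B.
Currency withdrawal $42 billion: just a shift between currency and reserves — both are base money → 0.
Asset sale (to non-banks) $34 billion: Bank of Canada balance sheet contracts → −$34B.
Net: 41 + 19 + 0 − 34 = +$26 billion.

+$26 billion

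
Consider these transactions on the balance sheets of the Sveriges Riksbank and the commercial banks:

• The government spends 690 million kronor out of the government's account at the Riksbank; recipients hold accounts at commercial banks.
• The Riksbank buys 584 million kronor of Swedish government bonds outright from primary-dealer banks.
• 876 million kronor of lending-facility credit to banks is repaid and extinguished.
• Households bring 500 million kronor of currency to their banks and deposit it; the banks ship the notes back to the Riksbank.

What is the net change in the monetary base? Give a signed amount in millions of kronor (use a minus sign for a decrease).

+398 million

Riksbank balance sheet:
  Assets:      Securities +584M, Loans to banks −876M
  Liabilities: Bank reserves +898M, Currency in circulation −500M, Government deposits −690M
Monetary base = currency + reserves: −500M + (+898M) = +398 million.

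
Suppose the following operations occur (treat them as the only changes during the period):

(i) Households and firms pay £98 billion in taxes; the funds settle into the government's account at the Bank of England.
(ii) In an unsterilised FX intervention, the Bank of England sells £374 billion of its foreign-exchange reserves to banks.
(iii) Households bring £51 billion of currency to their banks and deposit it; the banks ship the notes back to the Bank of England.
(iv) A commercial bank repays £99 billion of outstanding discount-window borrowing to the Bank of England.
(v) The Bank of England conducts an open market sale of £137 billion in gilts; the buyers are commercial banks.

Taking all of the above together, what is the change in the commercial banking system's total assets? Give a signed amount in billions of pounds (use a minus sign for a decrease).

-£146 billion

Bank of England balance sheet:
  Assets:      Securities −£137B, Loans to banks −£99B, Foreign assets −£374B
  Liabilities: Bank reserves −£657B, Currency in circulation −£51B, Government deposits +£98B
Commercial banking system:
  Assets:      Reserves at CB −£657B, Securities +£137B, Foreign assets +£374B
  Liabilities: Checkable deposits −£47B, Borrowings from CB −£99B
Change in total bank assets = -£146 billion.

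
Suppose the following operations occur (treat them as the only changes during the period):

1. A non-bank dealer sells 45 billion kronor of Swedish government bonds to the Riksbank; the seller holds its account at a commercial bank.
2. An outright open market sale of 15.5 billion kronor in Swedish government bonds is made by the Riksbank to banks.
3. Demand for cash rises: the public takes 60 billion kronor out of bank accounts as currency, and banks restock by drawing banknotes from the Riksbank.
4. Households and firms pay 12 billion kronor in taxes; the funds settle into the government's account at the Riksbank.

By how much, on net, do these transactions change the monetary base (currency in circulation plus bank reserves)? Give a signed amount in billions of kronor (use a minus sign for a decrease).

+17.5 billion

Asset purchase (from non-banks) 45 billion kronor: Riksbank balance sheet expands → +45B.
OMO sale (to banks) 15.5 billion kronor: Riksbank balance sheet contracts → −15.5B.
Currency withdrawal 60 billion kronor: just a shift between currency and reserves — both are base money → 0.
Government account inflow 12 billion kronor: reserves shift to a non-base liability → −12B.
Net: 45 − 15.5 + 0 − 12 = +17.5 billion.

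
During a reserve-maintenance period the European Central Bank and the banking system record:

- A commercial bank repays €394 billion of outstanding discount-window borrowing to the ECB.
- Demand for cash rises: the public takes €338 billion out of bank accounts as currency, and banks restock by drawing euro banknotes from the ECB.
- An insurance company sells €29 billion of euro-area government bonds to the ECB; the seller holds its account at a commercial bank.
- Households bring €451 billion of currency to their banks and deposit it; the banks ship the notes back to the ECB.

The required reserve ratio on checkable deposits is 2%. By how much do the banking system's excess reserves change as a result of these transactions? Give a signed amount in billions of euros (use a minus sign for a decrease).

-€254.84 billion

Discount-window repayment €394 billion: reserves −€394B, deposits 0.
Currency withdrawal €338 billion: reserves −€338B, deposits −€338B.
Asset purchase (from non-banks) €29 billion: reserves +€29B, deposits +€29B.
Currency deposit €451 billion: reserves +€451B, deposits +€451B.
Totals: Δreserves = −€252B, Δdeposits = +€142B.
Δrequired reserves = 2% × +€142B = +€2.84B.
Δexcess reserves = Δreserves − Δrequired = −€252B − (+€2.84B) = -€254.84 billion.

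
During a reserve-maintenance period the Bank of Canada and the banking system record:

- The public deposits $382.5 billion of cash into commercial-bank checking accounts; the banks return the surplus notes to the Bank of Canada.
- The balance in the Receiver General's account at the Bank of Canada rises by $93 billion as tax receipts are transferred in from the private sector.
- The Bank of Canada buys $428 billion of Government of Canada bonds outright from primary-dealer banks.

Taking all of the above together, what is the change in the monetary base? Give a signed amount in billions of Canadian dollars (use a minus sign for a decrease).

+$335 billion

Currency deposit $382.5 billion: just a shift between currency and reserves — both are base money → 0.
Government account inflow $93 billion: reserves shift to a non-base liability → −$93B.
OMO purchase (from banks) $428 billion: Bank of Canada balance sheet expands → +$428B.
Net: 0 − 93 + 428 = +$335 billion.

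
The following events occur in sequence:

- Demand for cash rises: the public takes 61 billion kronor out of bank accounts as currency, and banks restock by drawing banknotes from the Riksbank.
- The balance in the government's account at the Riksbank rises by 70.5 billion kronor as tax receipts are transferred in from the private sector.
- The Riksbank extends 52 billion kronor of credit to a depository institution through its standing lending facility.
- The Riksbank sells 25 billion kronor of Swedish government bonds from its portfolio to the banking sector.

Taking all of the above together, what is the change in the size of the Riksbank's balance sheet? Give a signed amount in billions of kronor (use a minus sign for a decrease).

Riksbank balance sheet:
  Assets:      Securities −25B, Loans to banks +52B
  Liabilities: Bank reserves −104.5B, Currency in circulation +61B, Government deposits +70.5B
Change in total Riksbank assets = +27 billion.

+27 billion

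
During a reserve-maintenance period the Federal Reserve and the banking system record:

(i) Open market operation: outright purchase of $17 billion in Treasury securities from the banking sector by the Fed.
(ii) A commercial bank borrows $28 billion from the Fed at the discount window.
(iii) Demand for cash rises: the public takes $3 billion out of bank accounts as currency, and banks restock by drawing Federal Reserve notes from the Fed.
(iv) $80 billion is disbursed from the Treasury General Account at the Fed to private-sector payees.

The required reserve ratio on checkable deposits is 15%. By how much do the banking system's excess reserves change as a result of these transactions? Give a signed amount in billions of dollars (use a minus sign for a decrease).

OMO purchase (from banks) $17 billion: reserves +$17B, deposits 0.
Discount-window loan $28 billion: reserves +$28B, deposits 0.
Currency withdrawal $3 billion: reserves −$3B, deposits −$3B.
Government spending $80 billion: reserves +$80B, deposits +$80B.
Totals: Δreserves = +$122B, Δdeposits = +$77B.
Δrequired reserves = 15% × +$77B = +$11.55B.
Δexcess reserves = Δreserves − Δrequired = +$122B − (+$11.55B) = +$110.45 billion.

+$110.45 billion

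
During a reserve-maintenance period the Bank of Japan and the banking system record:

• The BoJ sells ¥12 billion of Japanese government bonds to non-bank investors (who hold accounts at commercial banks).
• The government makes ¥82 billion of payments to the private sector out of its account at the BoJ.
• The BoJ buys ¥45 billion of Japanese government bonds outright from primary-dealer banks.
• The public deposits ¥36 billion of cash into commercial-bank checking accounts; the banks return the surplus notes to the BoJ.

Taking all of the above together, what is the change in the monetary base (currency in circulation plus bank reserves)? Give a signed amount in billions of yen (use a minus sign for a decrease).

Asset sale (to non-banks) ¥12 billion: BoJ balance sheet contracts → −¥12B.
Government spending ¥82 billion: a non-base liability converts back to reserves → +¥82B.
OMO purchase (from banks) ¥45 billion: BoJ balance sheet expands → +¥45B.
Currency deposit ¥36 billion: just a shift between currency and reserves — both are base money → 0.
Net: −12 + 82 + 45 + 0 = +¥115 billion.

+¥115 billion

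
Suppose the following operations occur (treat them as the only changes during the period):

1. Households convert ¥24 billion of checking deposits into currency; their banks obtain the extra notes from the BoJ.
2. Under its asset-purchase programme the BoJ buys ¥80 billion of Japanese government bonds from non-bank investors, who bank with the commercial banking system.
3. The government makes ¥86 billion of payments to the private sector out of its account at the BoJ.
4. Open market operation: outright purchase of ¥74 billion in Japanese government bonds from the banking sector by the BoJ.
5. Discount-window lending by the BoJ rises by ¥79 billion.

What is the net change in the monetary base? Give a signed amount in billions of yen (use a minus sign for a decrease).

+¥319 billion

Currency withdrawal ¥24 billion: just a shift between currency and reserves — both are base money → 0.
Asset purchase (from non-banks) ¥80 billion: BoJ balance sheet expands → +¥80B.
Government spending ¥86 billion: a non-base liability converts back to reserves → +¥86B.
OMO purchase (from banks) ¥74 billion: BoJ balance sheet expands → +¥74B.
Discount-window loan ¥79 billion: BoJ balance sheet expands → +¥79B.
Net: 0 + 80 + 86 + 74 + 79 = +¥319 billion.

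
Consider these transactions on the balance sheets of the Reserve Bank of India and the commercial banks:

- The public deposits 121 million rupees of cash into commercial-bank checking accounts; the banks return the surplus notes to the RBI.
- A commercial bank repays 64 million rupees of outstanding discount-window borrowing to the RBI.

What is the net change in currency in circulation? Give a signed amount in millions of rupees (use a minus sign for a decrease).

-121 million

Currency deposit 121 million rupees: notes return to the central bank → −121M.
Discount-window repayment 64 million rupees: no currency enters or leaves circulation → 0.
Net: −121 + 0 = -121 million.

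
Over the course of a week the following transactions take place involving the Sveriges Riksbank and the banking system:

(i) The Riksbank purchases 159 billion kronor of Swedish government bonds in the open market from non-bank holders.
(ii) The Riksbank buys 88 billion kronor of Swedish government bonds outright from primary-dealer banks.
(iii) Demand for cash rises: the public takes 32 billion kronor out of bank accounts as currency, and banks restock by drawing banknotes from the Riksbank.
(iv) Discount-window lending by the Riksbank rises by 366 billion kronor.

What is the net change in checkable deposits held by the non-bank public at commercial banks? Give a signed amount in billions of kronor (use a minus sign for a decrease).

+127 billion

Asset purchase (from non-banks) 159 billion kronor: non-bank counterparties' bank balances rise → +159B.
OMO purchase (from banks) 88 billion kronor: the counterparty is a bank, so public deposits are unchanged → 0.
Currency withdrawal 32 billion kronor: non-bank counterparties' bank balances fall → −32B.
Discount-window loan 366 billion kronor: the counterparty is a bank, so public deposits are unchanged → 0.
Net: 159 + 0 − 32 + 0 = +127 billion.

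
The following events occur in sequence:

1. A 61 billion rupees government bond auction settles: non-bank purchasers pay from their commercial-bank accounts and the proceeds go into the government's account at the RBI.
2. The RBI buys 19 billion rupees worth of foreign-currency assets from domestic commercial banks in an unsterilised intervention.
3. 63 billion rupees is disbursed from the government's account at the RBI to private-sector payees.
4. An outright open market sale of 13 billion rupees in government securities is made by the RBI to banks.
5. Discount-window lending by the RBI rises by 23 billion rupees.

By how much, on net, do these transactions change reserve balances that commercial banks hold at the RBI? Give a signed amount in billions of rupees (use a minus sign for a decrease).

+31 billion

Government account inflow 61 billion rupees: funds move from bank reserves into the government account → −61B.
FX purchase 19 billion rupees: the RBI pays by crediting reserve accounts → +19B.
Government spending 63 billion rupees: government payments flow into bank reserve accounts → +63B.
OMO sale (to banks) 13 billion rupees: the buying banks pay out of their reserve balances → −13B.
Discount-window loan 23 billion rupees: the loan is credited to the bank's reserve account → +23B.
Net: −61 + 19 + 63 − 13 + 23 = +31 billion.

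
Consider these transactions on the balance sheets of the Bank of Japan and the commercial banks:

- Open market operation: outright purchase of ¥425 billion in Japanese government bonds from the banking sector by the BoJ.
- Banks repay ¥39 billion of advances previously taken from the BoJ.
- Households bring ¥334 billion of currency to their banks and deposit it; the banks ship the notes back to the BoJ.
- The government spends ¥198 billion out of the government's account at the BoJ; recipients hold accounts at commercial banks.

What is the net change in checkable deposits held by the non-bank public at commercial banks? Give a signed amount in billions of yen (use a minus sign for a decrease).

+¥532 billion

OMO purchase (from banks) ¥425 billion: the counterparty is a bank, so public deposits are unchanged → 0.
Discount-window repayment ¥39 billion: the counterparty is a bank, so public deposits are unchanged → 0.
Currency deposit ¥334 billion: non-bank counterparties' bank balances rise → +¥334B.
Government spending ¥198 billion: non-bank counterparties' bank balances rise → +¥198B.
Net: 0 + 0 + 334 + 198 = +¥532 billion.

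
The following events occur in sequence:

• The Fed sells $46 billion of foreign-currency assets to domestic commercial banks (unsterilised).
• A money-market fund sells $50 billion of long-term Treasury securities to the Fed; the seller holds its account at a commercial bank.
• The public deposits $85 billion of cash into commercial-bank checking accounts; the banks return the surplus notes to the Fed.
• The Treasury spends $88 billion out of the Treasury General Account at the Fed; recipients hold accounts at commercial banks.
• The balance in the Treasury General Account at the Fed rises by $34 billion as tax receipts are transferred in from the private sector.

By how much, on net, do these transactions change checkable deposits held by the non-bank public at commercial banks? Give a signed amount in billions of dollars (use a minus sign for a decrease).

FX sale $46 billion: the counterparty is a bank, so public deposits are unchanged → 0.
Asset purchase (from non-banks) $50 billion: non-bank counterparties' bank balances rise → +$50B.
Currency deposit $85 billion: non-bank counterparties' bank balances rise → +$85B.
Government spending $88 billion: non-bank counterparties' bank balances rise → +$88B.
Government account inflow $34 billion: non-bank counterparties' bank balances fall → −$34B.
Net: 0 + 50 + 85 + 88 − 34 = +$189 billion.

+$189 billion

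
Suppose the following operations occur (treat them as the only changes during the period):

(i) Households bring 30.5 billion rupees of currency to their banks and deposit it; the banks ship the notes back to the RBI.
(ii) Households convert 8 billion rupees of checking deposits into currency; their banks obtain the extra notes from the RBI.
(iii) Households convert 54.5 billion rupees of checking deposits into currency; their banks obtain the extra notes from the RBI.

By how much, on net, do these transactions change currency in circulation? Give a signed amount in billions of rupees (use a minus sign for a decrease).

Currency deposit 30.5 billion rupees: notes return to the central bank → −30.5B.
Currency withdrawal 8 billion rupees: notes leave the central bank → +8B.
Currency withdrawal 54.5 billion rupees: notes leave the central bank → +54.5B.
Net: −30.5 + 8 + 54.5 = +32 billion.

+32 billion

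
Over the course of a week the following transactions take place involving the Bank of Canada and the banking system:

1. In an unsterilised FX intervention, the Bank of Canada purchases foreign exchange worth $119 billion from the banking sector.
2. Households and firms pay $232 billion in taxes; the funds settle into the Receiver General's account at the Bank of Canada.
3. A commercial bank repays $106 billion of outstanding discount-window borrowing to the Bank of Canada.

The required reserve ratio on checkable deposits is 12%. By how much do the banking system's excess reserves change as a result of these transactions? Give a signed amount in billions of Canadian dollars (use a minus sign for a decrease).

-$191.16 billion

FX purchase $119 billion: reserves +$119B, deposits 0.
Government account inflow $232 billion: reserves −$232B, deposits −$232B.
Discount-window repayment $106 billion: reserves −$106B, deposits 0.
Totals: Δreserves = −$219B, Δdeposits = −$232B.
Δrequired reserves = 12% × −$232B = −$27.84B.
Δexcess reserves = Δreserves − Δrequired = −$219B − (−$27.84B) = -$191.16 billion.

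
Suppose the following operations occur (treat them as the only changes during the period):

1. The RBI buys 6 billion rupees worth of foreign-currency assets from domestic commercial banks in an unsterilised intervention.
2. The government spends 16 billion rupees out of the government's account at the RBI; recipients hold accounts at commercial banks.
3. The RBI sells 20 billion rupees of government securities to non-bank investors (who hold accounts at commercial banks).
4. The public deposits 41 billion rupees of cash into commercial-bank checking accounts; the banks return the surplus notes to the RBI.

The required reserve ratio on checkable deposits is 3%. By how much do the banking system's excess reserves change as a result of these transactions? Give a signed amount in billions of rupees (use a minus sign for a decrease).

FX purchase 6 billion rupees: reserves +6B, deposits 0.
Government spending 16 billion rupees: reserves +16B, deposits +16B.
Asset sale (to non-banks) 20 billion rupees: reserves −20B, deposits −20B.
Currency deposit 41 billion rupees: reserves +41B, deposits +41B.
Totals: Δreserves = +43B, Δdeposits = +37B.
Δrequired reserves = 3% × +37B = +1.11B.
Δexcess reserves = Δreserves − Δrequired = +43B − (+1.11B) = +41.89 billion.

+41.89 billion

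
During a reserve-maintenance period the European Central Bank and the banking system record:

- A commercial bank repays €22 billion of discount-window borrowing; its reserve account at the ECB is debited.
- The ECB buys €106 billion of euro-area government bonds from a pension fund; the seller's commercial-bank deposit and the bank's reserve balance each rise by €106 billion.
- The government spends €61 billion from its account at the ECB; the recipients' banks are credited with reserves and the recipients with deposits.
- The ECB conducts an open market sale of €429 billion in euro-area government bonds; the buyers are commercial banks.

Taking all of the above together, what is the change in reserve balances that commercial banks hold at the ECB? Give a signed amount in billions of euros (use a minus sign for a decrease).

ECB balance sheet:
  Assets:      Securities −€323B, Loans to banks −€22B
  Liabilities: Bank reserves −€284B, Government deposits −€61B
Commercial banking system:
  Assets:      Reserves at CB −€284B, Securities +€429B
  Liabilities: Checkable deposits +€167B, Borrowings from CB −€22B
So the change in reserve balances that commercial banks hold at the ECB is -€284 billion.

-€284 billion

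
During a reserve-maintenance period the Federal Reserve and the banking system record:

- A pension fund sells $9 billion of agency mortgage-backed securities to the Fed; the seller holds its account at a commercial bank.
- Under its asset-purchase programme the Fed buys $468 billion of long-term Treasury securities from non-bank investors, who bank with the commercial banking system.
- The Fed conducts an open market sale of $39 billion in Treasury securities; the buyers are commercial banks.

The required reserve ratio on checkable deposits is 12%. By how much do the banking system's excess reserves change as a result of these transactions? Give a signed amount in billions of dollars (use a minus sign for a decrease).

Asset purchase (from non-banks) $9 billion: reserves +$9B, deposits +$9B.
Asset purchase (from non-banks) $468 billion: reserves +$468B, deposits +$468B.
OMO sale (to banks) $39 billion: reserves −$39B, deposits 0.
Totals: Δreserves = +$438B, Δdeposits = +$477B.
Δrequired reserves = 12% × +$477B = +$57.24B.
Δexcess reserves = Δreserves − Δrequired = +$438B − (+$57.24B) = +$380.76 billion.

+$380.76 billion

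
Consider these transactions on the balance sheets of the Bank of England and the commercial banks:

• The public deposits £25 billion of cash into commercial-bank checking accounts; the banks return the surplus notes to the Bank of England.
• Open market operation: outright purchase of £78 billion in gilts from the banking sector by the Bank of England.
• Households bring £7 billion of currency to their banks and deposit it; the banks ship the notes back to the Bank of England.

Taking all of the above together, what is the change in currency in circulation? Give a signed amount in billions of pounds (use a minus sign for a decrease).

Currency deposit £25 billion: notes return to the central bank → −£25B.
OMO purchase (from banks) £78 billion: no currency enters or leaves circulation → 0.
Currency deposit £7 billion: notes return to the central bank → −£7B.
Net: −25 + 0 − 7 = -£32 billion.

-£32 billion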